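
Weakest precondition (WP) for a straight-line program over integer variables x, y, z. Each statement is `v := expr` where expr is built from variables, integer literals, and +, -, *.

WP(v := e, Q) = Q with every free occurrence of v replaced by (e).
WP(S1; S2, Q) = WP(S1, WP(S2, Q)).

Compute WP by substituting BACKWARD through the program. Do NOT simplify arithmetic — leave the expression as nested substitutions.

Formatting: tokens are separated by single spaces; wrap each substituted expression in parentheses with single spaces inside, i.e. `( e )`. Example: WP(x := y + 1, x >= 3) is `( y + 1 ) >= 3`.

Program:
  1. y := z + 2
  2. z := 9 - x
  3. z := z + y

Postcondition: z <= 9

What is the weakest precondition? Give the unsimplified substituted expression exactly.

post: z <= 9
stmt 3: z := z + y  -- replace 1 occurrence(s) of z with (z + y)
  => ( z + y ) <= 9
stmt 2: z := 9 - x  -- replace 1 occurrence(s) of z with (9 - x)
  => ( ( 9 - x ) + y ) <= 9
stmt 1: y := z + 2  -- replace 1 occurrence(s) of y with (z + 2)
  => ( ( 9 - x ) + ( z + 2 ) ) <= 9

Answer: ( ( 9 - x ) + ( z + 2 ) ) <= 9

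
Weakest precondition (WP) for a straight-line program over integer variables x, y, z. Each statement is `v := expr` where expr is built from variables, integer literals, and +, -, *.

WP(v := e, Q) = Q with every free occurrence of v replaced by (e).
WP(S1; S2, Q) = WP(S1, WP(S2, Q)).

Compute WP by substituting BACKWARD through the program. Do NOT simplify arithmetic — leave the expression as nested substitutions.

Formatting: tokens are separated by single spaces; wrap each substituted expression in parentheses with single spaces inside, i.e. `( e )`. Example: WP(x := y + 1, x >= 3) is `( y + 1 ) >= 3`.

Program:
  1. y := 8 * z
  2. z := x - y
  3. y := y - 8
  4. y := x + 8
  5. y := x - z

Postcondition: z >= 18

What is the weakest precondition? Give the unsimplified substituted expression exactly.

Answer: ( x - ( 8 * z ) ) >= 18

Derivation:
post: z >= 18
stmt 5: y := x - z  -- replace 0 occurrence(s) of y with (x - z)
  => z >= 18
stmt 4: y := x + 8  -- replace 0 occurrence(s) of y with (x + 8)
  => z >= 18
stmt 3: y := y - 8  -- replace 0 occurrence(s) of y with (y - 8)
  => z >= 18
stmt 2: z := x - y  -- replace 1 occurrence(s) of z with (x - y)
  => ( x - y ) >= 18
stmt 1: y := 8 * z  -- replace 1 occurrence(s) of y with (8 * z)
  => ( x - ( 8 * z ) ) >= 18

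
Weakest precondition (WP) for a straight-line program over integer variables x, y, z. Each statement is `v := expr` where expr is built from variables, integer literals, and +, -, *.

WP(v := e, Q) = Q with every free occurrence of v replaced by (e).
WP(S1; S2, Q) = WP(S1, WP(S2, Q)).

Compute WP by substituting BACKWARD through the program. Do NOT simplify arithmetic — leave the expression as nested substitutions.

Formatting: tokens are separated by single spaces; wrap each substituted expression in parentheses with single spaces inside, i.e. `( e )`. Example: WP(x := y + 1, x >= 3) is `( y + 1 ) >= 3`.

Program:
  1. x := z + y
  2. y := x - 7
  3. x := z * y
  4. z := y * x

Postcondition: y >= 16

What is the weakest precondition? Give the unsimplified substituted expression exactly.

Answer: ( ( z + y ) - 7 ) >= 16

Derivation:
post: y >= 16
stmt 4: z := y * x  -- replace 0 occurrence(s) of z with (y * x)
  => y >= 16
stmt 3: x := z * y  -- replace 0 occurrence(s) of x with (z * y)
  => y >= 16
stmt 2: y := x - 7  -- replace 1 occurrence(s) of y with (x - 7)
  => ( x - 7 ) >= 16
stmt 1: x := z + y  -- replace 1 occurrence(s) of x with (z + y)
  => ( ( z + y ) - 7 ) >= 16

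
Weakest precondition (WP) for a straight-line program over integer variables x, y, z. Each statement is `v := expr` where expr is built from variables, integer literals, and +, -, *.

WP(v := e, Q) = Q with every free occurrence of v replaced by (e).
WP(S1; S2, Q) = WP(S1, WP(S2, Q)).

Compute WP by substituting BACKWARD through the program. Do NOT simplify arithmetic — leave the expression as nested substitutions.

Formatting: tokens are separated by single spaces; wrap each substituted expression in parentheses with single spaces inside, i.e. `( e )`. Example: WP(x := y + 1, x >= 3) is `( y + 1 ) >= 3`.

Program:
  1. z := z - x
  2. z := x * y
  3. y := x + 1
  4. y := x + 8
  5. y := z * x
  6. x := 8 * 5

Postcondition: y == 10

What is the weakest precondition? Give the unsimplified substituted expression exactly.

post: y == 10
stmt 6: x := 8 * 5  -- replace 0 occurrence(s) of x with (8 * 5)
  => y == 10
stmt 5: y := z * x  -- replace 1 occurrence(s) of y with (z * x)
  => ( z * x ) == 10
stmt 4: y := x + 8  -- replace 0 occurrence(s) of y with (x + 8)
  => ( z * x ) == 10
stmt 3: y := x + 1  -- replace 0 occurrence(s) of y with (x + 1)
  => ( z * x ) == 10
stmt 2: z := x * y  -- replace 1 occurrence(s) of z with (x * y)
  => ( ( x * y ) * x ) == 10
stmt 1: z := z - x  -- replace 0 occurrence(s) of z with (z - x)
  => ( ( x * y ) * x ) == 10

Answer: ( ( x * y ) * x ) == 10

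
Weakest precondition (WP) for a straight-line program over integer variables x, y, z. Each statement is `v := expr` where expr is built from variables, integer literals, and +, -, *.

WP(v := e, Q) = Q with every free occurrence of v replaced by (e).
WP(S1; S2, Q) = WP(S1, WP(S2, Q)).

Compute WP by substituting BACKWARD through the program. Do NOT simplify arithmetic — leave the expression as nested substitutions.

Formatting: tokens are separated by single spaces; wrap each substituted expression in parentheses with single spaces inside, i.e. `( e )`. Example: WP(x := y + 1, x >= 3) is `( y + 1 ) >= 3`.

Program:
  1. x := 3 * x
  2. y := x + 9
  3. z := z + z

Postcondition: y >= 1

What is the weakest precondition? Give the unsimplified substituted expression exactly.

post: y >= 1
stmt 3: z := z + z  -- replace 0 occurrence(s) of z with (z + z)
  => y >= 1
stmt 2: y := x + 9  -- replace 1 occurrence(s) of y with (x + 9)
  => ( x + 9 ) >= 1
stmt 1: x := 3 * x  -- replace 1 occurrence(s) of x with (3 * x)
  => ( ( 3 * x ) + 9 ) >= 1

Answer: ( ( 3 * x ) + 9 ) >= 1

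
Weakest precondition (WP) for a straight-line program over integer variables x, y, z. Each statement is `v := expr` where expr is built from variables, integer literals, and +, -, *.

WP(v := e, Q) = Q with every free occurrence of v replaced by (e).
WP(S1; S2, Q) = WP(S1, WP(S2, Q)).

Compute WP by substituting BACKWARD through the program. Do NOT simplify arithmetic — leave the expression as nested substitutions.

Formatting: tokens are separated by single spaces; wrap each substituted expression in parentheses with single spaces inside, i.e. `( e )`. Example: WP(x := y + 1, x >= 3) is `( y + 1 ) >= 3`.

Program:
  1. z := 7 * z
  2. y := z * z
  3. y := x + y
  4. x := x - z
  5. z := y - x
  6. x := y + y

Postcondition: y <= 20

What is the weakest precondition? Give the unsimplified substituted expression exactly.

Answer: ( x + ( ( 7 * z ) * ( 7 * z ) ) ) <= 20

Derivation:
post: y <= 20
stmt 6: x := y + y  -- replace 0 occurrence(s) of x with (y + y)
  => y <= 20
stmt 5: z := y - x  -- replace 0 occurrence(s) of z with (y - x)
  => y <= 20
stmt 4: x := x - z  -- replace 0 occurrence(s) of x with (x - z)
  => y <= 20
stmt 3: y := x + y  -- replace 1 occurrence(s) of y with (x + y)
  => ( x + y ) <= 20
stmt 2: y := z * z  -- replace 1 occurrence(s) of y with (z * z)
  => ( x + ( z * z ) ) <= 20
stmt 1: z := 7 * z  -- replace 2 occurrence(s) of z with (7 * z)
  => ( x + ( ( 7 * z ) * ( 7 * z ) ) ) <= 20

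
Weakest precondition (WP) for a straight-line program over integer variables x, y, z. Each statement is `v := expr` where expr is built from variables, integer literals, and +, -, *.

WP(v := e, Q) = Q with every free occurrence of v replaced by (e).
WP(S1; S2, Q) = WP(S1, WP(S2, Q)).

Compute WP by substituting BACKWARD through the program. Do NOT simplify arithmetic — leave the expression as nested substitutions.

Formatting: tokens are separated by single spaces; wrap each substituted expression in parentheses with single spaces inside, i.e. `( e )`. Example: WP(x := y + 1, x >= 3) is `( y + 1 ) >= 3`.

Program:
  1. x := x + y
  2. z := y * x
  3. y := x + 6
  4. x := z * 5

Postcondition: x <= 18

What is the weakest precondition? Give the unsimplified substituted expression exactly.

Answer: ( ( y * ( x + y ) ) * 5 ) <= 18

Derivation:
post: x <= 18
stmt 4: x := z * 5  -- replace 1 occurrence(s) of x with (z * 5)
  => ( z * 5 ) <= 18
stmt 3: y := x + 6  -- replace 0 occurrence(s) of y with (x + 6)
  => ( z * 5 ) <= 18
stmt 2: z := y * x  -- replace 1 occurrence(s) of z with (y * x)
  => ( ( y * x ) * 5 ) <= 18
stmt 1: x := x + y  -- replace 1 occurrence(s) of x with (x + y)
  => ( ( y * ( x + y ) ) * 5 ) <= 18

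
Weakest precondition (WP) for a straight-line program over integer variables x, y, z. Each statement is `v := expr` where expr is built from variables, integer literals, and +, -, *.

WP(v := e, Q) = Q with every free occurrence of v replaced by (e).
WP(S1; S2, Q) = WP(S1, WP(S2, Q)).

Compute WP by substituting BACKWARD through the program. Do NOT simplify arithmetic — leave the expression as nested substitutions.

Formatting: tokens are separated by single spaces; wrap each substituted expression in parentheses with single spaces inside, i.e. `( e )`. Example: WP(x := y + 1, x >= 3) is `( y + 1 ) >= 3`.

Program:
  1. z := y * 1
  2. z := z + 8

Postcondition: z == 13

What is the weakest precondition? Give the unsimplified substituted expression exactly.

Answer: ( ( y * 1 ) + 8 ) == 13

Derivation:
post: z == 13
stmt 2: z := z + 8  -- replace 1 occurrence(s) of z with (z + 8)
  => ( z + 8 ) == 13
stmt 1: z := y * 1  -- replace 1 occurrence(s) of z with (y * 1)
  => ( ( y * 1 ) + 8 ) == 13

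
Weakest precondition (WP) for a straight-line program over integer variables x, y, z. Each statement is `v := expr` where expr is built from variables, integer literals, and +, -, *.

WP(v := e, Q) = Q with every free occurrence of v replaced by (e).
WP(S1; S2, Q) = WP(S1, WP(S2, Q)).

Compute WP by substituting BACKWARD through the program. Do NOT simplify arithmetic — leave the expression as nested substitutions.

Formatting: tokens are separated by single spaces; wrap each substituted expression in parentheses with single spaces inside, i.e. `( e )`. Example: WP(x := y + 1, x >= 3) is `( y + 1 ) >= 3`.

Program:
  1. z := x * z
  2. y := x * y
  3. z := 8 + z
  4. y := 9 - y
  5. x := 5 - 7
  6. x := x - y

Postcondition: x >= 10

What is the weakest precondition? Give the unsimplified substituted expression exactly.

post: x >= 10
stmt 6: x := x - y  -- replace 1 occurrence(s) of x with (x - y)
  => ( x - y ) >= 10
stmt 5: x := 5 - 7  -- replace 1 occurrence(s) of x with (5 - 7)
  => ( ( 5 - 7 ) - y ) >= 10
stmt 4: y := 9 - y  -- replace 1 occurrence(s) of y with (9 - y)
  => ( ( 5 - 7 ) - ( 9 - y ) ) >= 10
stmt 3: z := 8 + z  -- replace 0 occurrence(s) of z with (8 + z)
  => ( ( 5 - 7 ) - ( 9 - y ) ) >= 10
stmt 2: y := x * y  -- replace 1 occurrence(s) of y with (x * y)
  => ( ( 5 - 7 ) - ( 9 - ( x * y ) ) ) >= 10
stmt 1: z := x * z  -- replace 0 occurrence(s) of z with (x * z)
  => ( ( 5 - 7 ) - ( 9 - ( x * y ) ) ) >= 10

Answer: ( ( 5 - 7 ) - ( 9 - ( x * y ) ) ) >= 10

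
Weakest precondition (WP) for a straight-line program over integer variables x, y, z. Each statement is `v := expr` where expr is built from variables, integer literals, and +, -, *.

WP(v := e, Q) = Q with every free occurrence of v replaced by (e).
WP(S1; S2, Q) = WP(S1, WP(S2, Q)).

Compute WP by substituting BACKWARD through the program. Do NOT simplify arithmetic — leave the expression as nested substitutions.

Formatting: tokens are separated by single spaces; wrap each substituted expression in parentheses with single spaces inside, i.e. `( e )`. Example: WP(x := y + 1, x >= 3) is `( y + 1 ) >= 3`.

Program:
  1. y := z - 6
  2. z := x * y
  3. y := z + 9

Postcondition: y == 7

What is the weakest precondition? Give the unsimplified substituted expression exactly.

post: y == 7
stmt 3: y := z + 9  -- replace 1 occurrence(s) of y with (z + 9)
  => ( z + 9 ) == 7
stmt 2: z := x * y  -- replace 1 occurrence(s) of z with (x * y)
  => ( ( x * y ) + 9 ) == 7
stmt 1: y := z - 6  -- replace 1 occurrence(s) of y with (z - 6)
  => ( ( x * ( z - 6 ) ) + 9 ) == 7

Answer: ( ( x * ( z - 6 ) ) + 9 ) == 7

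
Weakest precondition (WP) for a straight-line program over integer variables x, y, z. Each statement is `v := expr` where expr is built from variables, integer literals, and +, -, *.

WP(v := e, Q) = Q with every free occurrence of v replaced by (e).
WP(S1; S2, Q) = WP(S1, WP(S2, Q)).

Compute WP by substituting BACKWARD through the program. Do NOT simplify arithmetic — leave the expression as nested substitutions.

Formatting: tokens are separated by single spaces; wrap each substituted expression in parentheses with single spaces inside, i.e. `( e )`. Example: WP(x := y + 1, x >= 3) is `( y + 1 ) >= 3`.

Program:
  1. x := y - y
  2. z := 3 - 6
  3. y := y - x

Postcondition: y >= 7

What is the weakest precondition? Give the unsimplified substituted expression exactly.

post: y >= 7
stmt 3: y := y - x  -- replace 1 occurrence(s) of y with (y - x)
  => ( y - x ) >= 7
stmt 2: z := 3 - 6  -- replace 0 occurrence(s) of z with (3 - 6)
  => ( y - x ) >= 7
stmt 1: x := y - y  -- replace 1 occurrence(s) of x with (y - y)
  => ( y - ( y - y ) ) >= 7

Answer: ( y - ( y - y ) ) >= 7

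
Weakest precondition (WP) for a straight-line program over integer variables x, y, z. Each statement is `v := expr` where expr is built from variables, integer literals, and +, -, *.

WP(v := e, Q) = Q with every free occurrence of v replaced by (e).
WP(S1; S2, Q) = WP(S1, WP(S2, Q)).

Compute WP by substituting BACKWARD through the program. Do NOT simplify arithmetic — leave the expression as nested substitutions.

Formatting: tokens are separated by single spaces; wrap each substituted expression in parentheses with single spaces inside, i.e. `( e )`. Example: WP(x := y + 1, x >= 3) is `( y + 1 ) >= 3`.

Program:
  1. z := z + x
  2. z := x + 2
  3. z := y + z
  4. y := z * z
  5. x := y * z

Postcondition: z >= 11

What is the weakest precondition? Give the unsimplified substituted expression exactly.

Answer: ( y + ( x + 2 ) ) >= 11

Derivation:
post: z >= 11
stmt 5: x := y * z  -- replace 0 occurrence(s) of x with (y * z)
  => z >= 11
stmt 4: y := z * z  -- replace 0 occurrence(s) of y with (z * z)
  => z >= 11
stmt 3: z := y + z  -- replace 1 occurrence(s) of z with (y + z)
  => ( y + z ) >= 11
stmt 2: z := x + 2  -- replace 1 occurrence(s) of z with (x + 2)
  => ( y + ( x + 2 ) ) >= 11
stmt 1: z := z + x  -- replace 0 occurrence(s) of z with (z + x)
  => ( y + ( x + 2 ) ) >= 11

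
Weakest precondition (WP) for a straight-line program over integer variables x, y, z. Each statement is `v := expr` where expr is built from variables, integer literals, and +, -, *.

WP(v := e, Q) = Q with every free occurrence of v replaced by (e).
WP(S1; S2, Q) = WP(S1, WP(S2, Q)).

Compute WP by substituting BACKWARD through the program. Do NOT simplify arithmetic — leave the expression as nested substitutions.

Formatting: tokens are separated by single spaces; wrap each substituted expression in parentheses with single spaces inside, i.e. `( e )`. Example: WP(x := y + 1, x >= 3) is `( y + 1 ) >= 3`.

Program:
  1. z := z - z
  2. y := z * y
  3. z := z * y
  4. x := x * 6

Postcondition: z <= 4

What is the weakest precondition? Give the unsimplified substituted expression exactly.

Answer: ( ( z - z ) * ( ( z - z ) * y ) ) <= 4

Derivation:
post: z <= 4
stmt 4: x := x * 6  -- replace 0 occurrence(s) of x with (x * 6)
  => z <= 4
stmt 3: z := z * y  -- replace 1 occurrence(s) of z with (z * y)
  => ( z * y ) <= 4
stmt 2: y := z * y  -- replace 1 occurrence(s) of y with (z * y)
  => ( z * ( z * y ) ) <= 4
stmt 1: z := z - z  -- replace 2 occurrence(s) of z with (z - z)
  => ( ( z - z ) * ( ( z - z ) * y ) ) <= 4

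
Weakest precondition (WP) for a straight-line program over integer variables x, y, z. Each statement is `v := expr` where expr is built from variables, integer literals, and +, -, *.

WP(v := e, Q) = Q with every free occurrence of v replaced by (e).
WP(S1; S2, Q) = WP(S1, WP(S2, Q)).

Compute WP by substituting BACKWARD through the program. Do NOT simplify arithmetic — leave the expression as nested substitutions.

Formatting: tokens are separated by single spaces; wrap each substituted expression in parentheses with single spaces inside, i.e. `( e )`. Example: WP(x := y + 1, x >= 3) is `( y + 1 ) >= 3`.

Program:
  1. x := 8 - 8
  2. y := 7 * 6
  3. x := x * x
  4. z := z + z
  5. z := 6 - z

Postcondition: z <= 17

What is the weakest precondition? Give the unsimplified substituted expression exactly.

Answer: ( 6 - ( z + z ) ) <= 17

Derivation:
post: z <= 17
stmt 5: z := 6 - z  -- replace 1 occurrence(s) of z with (6 - z)
  => ( 6 - z ) <= 17
stmt 4: z := z + z  -- replace 1 occurrence(s) of z with (z + z)
  => ( 6 - ( z + z ) ) <= 17
stmt 3: x := x * x  -- replace 0 occurrence(s) of x with (x * x)
  => ( 6 - ( z + z ) ) <= 17
stmt 2: y := 7 * 6  -- replace 0 occurrence(s) of y with (7 * 6)
  => ( 6 - ( z + z ) ) <= 17
stmt 1: x := 8 - 8  -- replace 0 occurrence(s) of x with (8 - 8)
  => ( 6 - ( z + z ) ) <= 17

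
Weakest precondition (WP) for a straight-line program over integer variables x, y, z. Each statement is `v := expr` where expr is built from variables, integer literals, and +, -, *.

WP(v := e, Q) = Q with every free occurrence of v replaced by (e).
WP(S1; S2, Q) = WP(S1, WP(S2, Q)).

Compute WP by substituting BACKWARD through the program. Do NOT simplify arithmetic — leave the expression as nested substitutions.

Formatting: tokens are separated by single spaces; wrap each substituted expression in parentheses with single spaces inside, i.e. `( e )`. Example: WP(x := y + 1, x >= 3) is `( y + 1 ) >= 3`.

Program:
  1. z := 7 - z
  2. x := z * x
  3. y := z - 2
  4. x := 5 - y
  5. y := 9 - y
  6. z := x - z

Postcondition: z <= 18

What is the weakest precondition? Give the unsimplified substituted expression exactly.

post: z <= 18
stmt 6: z := x - z  -- replace 1 occurrence(s) of z with (x - z)
  => ( x - z ) <= 18
stmt 5: y := 9 - y  -- replace 0 occurrence(s) of y with (9 - y)
  => ( x - z ) <= 18
stmt 4: x := 5 - y  -- replace 1 occurrence(s) of x with (5 - y)
  => ( ( 5 - y ) - z ) <= 18
stmt 3: y := z - 2  -- replace 1 occurrence(s) of y with (z - 2)
  => ( ( 5 - ( z - 2 ) ) - z ) <= 18
stmt 2: x := z * x  -- replace 0 occurrence(s) of x with (z * x)
  => ( ( 5 - ( z - 2 ) ) - z ) <= 18
stmt 1: z := 7 - z  -- replace 2 occurrence(s) of z with (7 - z)
  => ( ( 5 - ( ( 7 - z ) - 2 ) ) - ( 7 - z ) ) <= 18

Answer: ( ( 5 - ( ( 7 - z ) - 2 ) ) - ( 7 - z ) ) <= 18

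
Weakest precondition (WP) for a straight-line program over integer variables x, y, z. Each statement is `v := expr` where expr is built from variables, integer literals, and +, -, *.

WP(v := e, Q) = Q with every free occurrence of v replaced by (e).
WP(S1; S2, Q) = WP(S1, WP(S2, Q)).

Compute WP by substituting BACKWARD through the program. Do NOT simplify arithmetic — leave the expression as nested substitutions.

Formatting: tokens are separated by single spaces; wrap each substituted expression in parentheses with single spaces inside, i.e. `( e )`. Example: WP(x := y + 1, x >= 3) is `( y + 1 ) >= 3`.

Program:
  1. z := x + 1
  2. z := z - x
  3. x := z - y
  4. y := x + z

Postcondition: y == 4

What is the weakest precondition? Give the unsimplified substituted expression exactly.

Answer: ( ( ( ( x + 1 ) - x ) - y ) + ( ( x + 1 ) - x ) ) == 4

Derivation:
post: y == 4
stmt 4: y := x + z  -- replace 1 occurrence(s) of y with (x + z)
  => ( x + z ) == 4
stmt 3: x := z - y  -- replace 1 occurrence(s) of x with (z - y)
  => ( ( z - y ) + z ) == 4
stmt 2: z := z - x  -- replace 2 occurrence(s) of z with (z - x)
  => ( ( ( z - x ) - y ) + ( z - x ) ) == 4
stmt 1: z := x + 1  -- replace 2 occurrence(s) of z with (x + 1)
  => ( ( ( ( x + 1 ) - x ) - y ) + ( ( x + 1 ) - x ) ) == 4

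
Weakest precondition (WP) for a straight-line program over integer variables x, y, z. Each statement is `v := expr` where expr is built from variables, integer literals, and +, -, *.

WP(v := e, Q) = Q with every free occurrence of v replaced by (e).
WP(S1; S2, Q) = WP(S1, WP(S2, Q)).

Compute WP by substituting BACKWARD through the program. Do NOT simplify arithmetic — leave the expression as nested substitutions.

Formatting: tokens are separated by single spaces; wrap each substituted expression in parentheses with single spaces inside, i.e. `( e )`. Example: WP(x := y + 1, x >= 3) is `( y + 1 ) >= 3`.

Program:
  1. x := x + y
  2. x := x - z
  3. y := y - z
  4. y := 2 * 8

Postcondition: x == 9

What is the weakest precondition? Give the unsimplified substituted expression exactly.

Answer: ( ( x + y ) - z ) == 9

Derivation:
post: x == 9
stmt 4: y := 2 * 8  -- replace 0 occurrence(s) of y with (2 * 8)
  => x == 9
stmt 3: y := y - z  -- replace 0 occurrence(s) of y with (y - z)
  => x == 9
stmt 2: x := x - z  -- replace 1 occurrence(s) of x with (x - z)
  => ( x - z ) == 9
stmt 1: x := x + y  -- replace 1 occurrence(s) of x with (x + y)
  => ( ( x + y ) - z ) == 9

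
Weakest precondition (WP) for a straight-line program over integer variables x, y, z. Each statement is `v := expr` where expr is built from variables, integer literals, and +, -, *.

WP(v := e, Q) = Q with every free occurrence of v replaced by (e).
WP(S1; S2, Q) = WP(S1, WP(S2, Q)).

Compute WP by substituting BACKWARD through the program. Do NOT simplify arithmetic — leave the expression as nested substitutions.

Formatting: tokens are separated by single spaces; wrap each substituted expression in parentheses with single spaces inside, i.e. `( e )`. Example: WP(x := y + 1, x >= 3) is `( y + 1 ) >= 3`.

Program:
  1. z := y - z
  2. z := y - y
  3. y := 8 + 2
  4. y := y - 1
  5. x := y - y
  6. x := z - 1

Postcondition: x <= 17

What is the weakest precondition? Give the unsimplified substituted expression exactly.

Answer: ( ( y - y ) - 1 ) <= 17

Derivation:
post: x <= 17
stmt 6: x := z - 1  -- replace 1 occurrence(s) of x with (z - 1)
  => ( z - 1 ) <= 17
stmt 5: x := y - y  -- replace 0 occurrence(s) of x with (y - y)
  => ( z - 1 ) <= 17
stmt 4: y := y - 1  -- replace 0 occurrence(s) of y with (y - 1)
  => ( z - 1 ) <= 17
stmt 3: y := 8 + 2  -- replace 0 occurrence(s) of y with (8 + 2)
  => ( z - 1 ) <= 17
stmt 2: z := y - y  -- replace 1 occurrence(s) of z with (y - y)
  => ( ( y - y ) - 1 ) <= 17
stmt 1: z := y - z  -- replace 0 occurrence(s) of z with (y - z)
  => ( ( y - y ) - 1 ) <= 17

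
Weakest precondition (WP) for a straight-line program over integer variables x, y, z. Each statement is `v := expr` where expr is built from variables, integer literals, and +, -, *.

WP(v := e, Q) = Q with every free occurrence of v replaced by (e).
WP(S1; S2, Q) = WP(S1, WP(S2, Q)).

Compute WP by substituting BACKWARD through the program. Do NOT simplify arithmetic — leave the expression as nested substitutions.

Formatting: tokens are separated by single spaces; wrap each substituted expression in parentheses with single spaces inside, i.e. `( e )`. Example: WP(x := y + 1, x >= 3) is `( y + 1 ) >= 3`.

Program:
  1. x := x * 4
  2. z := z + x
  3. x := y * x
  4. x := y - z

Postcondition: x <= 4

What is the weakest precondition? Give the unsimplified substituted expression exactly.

post: x <= 4
stmt 4: x := y - z  -- replace 1 occurrence(s) of x with (y - z)
  => ( y - z ) <= 4
stmt 3: x := y * x  -- replace 0 occurrence(s) of x with (y * x)
  => ( y - z ) <= 4
stmt 2: z := z + x  -- replace 1 occurrence(s) of z with (z + x)
  => ( y - ( z + x ) ) <= 4
stmt 1: x := x * 4  -- replace 1 occurrence(s) of x with (x * 4)
  => ( y - ( z + ( x * 4 ) ) ) <= 4

Answer: ( y - ( z + ( x * 4 ) ) ) <= 4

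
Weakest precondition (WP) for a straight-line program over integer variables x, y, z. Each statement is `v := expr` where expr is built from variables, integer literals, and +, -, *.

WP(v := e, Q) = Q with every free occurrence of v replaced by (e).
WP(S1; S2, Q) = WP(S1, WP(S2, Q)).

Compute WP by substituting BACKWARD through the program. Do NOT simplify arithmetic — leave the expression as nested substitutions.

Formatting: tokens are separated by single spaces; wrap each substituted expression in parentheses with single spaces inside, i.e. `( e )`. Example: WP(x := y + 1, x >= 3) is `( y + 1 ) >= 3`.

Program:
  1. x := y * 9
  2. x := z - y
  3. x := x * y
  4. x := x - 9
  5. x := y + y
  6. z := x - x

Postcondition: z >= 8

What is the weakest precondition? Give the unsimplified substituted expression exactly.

Answer: ( ( y + y ) - ( y + y ) ) >= 8

Derivation:
post: z >= 8
stmt 6: z := x - x  -- replace 1 occurrence(s) of z with (x - x)
  => ( x - x ) >= 8
stmt 5: x := y + y  -- replace 2 occurrence(s) of x with (y + y)
  => ( ( y + y ) - ( y + y ) ) >= 8
stmt 4: x := x - 9  -- replace 0 occurrence(s) of x with (x - 9)
  => ( ( y + y ) - ( y + y ) ) >= 8
stmt 3: x := x * y  -- replace 0 occurrence(s) of x with (x * y)
  => ( ( y + y ) - ( y + y ) ) >= 8
stmt 2: x := z - y  -- replace 0 occurrence(s) of x with (z - y)
  => ( ( y + y ) - ( y + y ) ) >= 8
stmt 1: x := y * 9  -- replace 0 occurrence(s) of x with (y * 9)
  => ( ( y + y ) - ( y + y ) ) >= 8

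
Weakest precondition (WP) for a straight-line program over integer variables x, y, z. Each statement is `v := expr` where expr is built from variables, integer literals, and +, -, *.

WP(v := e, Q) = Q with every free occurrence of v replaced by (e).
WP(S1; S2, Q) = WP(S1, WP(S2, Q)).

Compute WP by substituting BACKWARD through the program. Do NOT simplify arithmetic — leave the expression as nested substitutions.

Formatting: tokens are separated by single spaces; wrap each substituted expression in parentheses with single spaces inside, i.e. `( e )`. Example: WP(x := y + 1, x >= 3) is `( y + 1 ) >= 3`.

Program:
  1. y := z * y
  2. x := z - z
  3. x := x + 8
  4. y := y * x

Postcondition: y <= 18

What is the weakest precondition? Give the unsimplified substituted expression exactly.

post: y <= 18
stmt 4: y := y * x  -- replace 1 occurrence(s) of y with (y * x)
  => ( y * x ) <= 18
stmt 3: x := x + 8  -- replace 1 occurrence(s) of x with (x + 8)
  => ( y * ( x + 8 ) ) <= 18
stmt 2: x := z - z  -- replace 1 occurrence(s) of x with (z - z)
  => ( y * ( ( z - z ) + 8 ) ) <= 18
stmt 1: y := z * y  -- replace 1 occurrence(s) of y with (z * y)
  => ( ( z * y ) * ( ( z - z ) + 8 ) ) <= 18

Answer: ( ( z * y ) * ( ( z - z ) + 8 ) ) <= 18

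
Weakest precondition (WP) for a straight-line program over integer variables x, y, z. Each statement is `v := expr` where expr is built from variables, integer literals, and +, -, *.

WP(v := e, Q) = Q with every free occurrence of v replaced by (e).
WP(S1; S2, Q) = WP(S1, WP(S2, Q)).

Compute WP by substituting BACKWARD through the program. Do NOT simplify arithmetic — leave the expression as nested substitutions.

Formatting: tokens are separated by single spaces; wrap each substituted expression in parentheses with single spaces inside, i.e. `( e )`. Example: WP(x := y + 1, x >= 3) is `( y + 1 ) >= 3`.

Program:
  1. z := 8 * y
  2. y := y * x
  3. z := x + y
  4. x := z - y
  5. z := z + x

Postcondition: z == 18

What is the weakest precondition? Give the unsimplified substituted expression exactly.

post: z == 18
stmt 5: z := z + x  -- replace 1 occurrence(s) of z with (z + x)
  => ( z + x ) == 18
stmt 4: x := z - y  -- replace 1 occurrence(s) of x with (z - y)
  => ( z + ( z - y ) ) == 18
stmt 3: z := x + y  -- replace 2 occurrence(s) of z with (x + y)
  => ( ( x + y ) + ( ( x + y ) - y ) ) == 18
stmt 2: y := y * x  -- replace 3 occurrence(s) of y with (y * x)
  => ( ( x + ( y * x ) ) + ( ( x + ( y * x ) ) - ( y * x ) ) ) == 18
stmt 1: z := 8 * y  -- replace 0 occurrence(s) of z with (8 * y)
  => ( ( x + ( y * x ) ) + ( ( x + ( y * x ) ) - ( y * x ) ) ) == 18

Answer: ( ( x + ( y * x ) ) + ( ( x + ( y * x ) ) - ( y * x ) ) ) == 18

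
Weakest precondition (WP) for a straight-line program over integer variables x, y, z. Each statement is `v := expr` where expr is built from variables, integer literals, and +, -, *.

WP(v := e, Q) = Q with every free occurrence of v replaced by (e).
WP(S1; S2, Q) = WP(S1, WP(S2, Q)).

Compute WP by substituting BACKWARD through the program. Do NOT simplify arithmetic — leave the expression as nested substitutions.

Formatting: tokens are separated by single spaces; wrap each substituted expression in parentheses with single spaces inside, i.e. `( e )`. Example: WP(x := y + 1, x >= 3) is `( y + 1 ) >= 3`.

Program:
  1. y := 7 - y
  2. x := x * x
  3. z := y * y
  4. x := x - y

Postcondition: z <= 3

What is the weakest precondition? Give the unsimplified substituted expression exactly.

post: z <= 3
stmt 4: x := x - y  -- replace 0 occurrence(s) of x with (x - y)
  => z <= 3
stmt 3: z := y * y  -- replace 1 occurrence(s) of z with (y * y)
  => ( y * y ) <= 3
stmt 2: x := x * x  -- replace 0 occurrence(s) of x with (x * x)
  => ( y * y ) <= 3
stmt 1: y := 7 - y  -- replace 2 occurrence(s) of y with (7 - y)
  => ( ( 7 - y ) * ( 7 - y ) ) <= 3

Answer: ( ( 7 - y ) * ( 7 - y ) ) <= 3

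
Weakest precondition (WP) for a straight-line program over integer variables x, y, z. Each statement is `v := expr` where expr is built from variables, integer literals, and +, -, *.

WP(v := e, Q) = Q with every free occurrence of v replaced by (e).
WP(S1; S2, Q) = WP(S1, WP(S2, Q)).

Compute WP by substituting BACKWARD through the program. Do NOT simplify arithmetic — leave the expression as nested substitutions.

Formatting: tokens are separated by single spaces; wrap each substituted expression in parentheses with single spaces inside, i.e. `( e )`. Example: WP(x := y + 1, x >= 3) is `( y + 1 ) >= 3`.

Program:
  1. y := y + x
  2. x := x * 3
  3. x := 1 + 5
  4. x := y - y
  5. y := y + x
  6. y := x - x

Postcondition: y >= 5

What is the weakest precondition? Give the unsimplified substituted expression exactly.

Answer: ( ( ( y + x ) - ( y + x ) ) - ( ( y + x ) - ( y + x ) ) ) >= 5

Derivation:
post: y >= 5
stmt 6: y := x - x  -- replace 1 occurrence(s) of y with (x - x)
  => ( x - x ) >= 5
stmt 5: y := y + x  -- replace 0 occurrence(s) of y with (y + x)
  => ( x - x ) >= 5
stmt 4: x := y - y  -- replace 2 occurrence(s) of x with (y - y)
  => ( ( y - y ) - ( y - y ) ) >= 5
stmt 3: x := 1 + 5  -- replace 0 occurrence(s) of x with (1 + 5)
  => ( ( y - y ) - ( y - y ) ) >= 5
stmt 2: x := x * 3  -- replace 0 occurrence(s) of x with (x * 3)
  => ( ( y - y ) - ( y - y ) ) >= 5
stmt 1: y := y + x  -- replace 4 occurrence(s) of y with (y + x)
  => ( ( ( y + x ) - ( y + x ) ) - ( ( y + x ) - ( y + x ) ) ) >= 5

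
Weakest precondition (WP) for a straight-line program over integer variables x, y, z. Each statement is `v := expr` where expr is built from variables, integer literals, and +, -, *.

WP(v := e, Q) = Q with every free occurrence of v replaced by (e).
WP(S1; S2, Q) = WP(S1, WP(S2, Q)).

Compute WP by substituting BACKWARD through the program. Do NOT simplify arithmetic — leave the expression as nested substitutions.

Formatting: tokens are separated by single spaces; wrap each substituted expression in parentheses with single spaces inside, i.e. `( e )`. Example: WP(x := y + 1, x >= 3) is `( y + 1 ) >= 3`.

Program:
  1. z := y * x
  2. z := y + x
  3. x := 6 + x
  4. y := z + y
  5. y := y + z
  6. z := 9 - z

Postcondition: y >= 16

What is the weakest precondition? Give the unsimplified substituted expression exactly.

Answer: ( ( ( y + x ) + y ) + ( y + x ) ) >= 16

Derivation:
post: y >= 16
stmt 6: z := 9 - z  -- replace 0 occurrence(s) of z with (9 - z)
  => y >= 16
stmt 5: y := y + z  -- replace 1 occurrence(s) of y with (y + z)
  => ( y + z ) >= 16
stmt 4: y := z + y  -- replace 1 occurrence(s) of y with (z + y)
  => ( ( z + y ) + z ) >= 16
stmt 3: x := 6 + x  -- replace 0 occurrence(s) of x with (6 + x)
  => ( ( z + y ) + z ) >= 16
stmt 2: z := y + x  -- replace 2 occurrence(s) of z with (y + x)
  => ( ( ( y + x ) + y ) + ( y + x ) ) >= 16
stmt 1: z := y * x  -- replace 0 occurrence(s) of z with (y * x)
  => ( ( ( y + x ) + y ) + ( y + x ) ) >= 16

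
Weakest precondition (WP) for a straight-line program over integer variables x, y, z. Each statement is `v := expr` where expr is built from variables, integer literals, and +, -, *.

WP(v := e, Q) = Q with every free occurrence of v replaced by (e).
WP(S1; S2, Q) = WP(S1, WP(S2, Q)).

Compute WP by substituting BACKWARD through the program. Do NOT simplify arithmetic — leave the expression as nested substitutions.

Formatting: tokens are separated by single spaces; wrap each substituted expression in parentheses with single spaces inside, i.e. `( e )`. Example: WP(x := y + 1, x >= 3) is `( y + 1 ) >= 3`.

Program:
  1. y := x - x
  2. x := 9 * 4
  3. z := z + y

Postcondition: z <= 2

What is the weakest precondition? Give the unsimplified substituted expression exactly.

Answer: ( z + ( x - x ) ) <= 2

Derivation:
post: z <= 2
stmt 3: z := z + y  -- replace 1 occurrence(s) of z with (z + y)
  => ( z + y ) <= 2
stmt 2: x := 9 * 4  -- replace 0 occurrence(s) of x with (9 * 4)
  => ( z + y ) <= 2
stmt 1: y := x - x  -- replace 1 occurrence(s) of y with (x - x)
  => ( z + ( x - x ) ) <= 2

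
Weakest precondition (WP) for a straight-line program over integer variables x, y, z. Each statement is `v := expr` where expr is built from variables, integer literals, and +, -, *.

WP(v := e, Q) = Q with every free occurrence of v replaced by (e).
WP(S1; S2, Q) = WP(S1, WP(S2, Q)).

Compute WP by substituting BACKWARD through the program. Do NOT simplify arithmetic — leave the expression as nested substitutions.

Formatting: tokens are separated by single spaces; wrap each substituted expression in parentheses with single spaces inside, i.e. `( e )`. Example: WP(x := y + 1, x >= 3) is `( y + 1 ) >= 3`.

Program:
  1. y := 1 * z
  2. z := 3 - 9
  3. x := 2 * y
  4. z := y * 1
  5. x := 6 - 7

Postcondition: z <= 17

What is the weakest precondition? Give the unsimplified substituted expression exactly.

post: z <= 17
stmt 5: x := 6 - 7  -- replace 0 occurrence(s) of x with (6 - 7)
  => z <= 17
stmt 4: z := y * 1  -- replace 1 occurrence(s) of z with (y * 1)
  => ( y * 1 ) <= 17
stmt 3: x := 2 * y  -- replace 0 occurrence(s) of x with (2 * y)
  => ( y * 1 ) <= 17
stmt 2: z := 3 - 9  -- replace 0 occurrence(s) of z with (3 - 9)
  => ( y * 1 ) <= 17
stmt 1: y := 1 * z  -- replace 1 occurrence(s) of y with (1 * z)
  => ( ( 1 * z ) * 1 ) <= 17

Answer: ( ( 1 * z ) * 1 ) <= 17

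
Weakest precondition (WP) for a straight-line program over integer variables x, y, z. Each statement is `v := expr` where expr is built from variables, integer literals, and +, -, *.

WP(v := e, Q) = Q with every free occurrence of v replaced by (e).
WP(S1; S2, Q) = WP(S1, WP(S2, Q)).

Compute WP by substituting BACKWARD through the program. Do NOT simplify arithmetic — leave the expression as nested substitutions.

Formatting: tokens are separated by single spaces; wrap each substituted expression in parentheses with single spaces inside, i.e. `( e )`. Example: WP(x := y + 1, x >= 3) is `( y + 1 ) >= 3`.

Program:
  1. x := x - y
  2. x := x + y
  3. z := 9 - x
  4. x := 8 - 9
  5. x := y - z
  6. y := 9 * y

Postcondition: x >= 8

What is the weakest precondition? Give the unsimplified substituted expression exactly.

post: x >= 8
stmt 6: y := 9 * y  -- replace 0 occurrence(s) of y with (9 * y)
  => x >= 8
stmt 5: x := y - z  -- replace 1 occurrence(s) of x with (y - z)
  => ( y - z ) >= 8
stmt 4: x := 8 - 9  -- replace 0 occurrence(s) of x with (8 - 9)
  => ( y - z ) >= 8
stmt 3: z := 9 - x  -- replace 1 occurrence(s) of z with (9 - x)
  => ( y - ( 9 - x ) ) >= 8
stmt 2: x := x + y  -- replace 1 occurrence(s) of x with (x + y)
  => ( y - ( 9 - ( x + y ) ) ) >= 8
stmt 1: x := x - y  -- replace 1 occurrence(s) of x with (x - y)
  => ( y - ( 9 - ( ( x - y ) + y ) ) ) >= 8

Answer: ( y - ( 9 - ( ( x - y ) + y ) ) ) >= 8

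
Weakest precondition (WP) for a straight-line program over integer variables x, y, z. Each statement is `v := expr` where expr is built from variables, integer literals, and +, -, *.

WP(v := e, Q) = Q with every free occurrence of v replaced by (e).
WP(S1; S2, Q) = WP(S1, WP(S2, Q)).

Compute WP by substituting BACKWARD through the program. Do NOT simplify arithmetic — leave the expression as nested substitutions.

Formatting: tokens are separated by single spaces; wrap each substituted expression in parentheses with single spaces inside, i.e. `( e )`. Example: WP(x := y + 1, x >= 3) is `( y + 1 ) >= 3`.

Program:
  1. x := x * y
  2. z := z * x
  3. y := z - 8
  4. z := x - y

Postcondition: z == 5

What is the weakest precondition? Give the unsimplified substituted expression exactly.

Answer: ( ( x * y ) - ( ( z * ( x * y ) ) - 8 ) ) == 5

Derivation:
post: z == 5
stmt 4: z := x - y  -- replace 1 occurrence(s) of z with (x - y)
  => ( x - y ) == 5
stmt 3: y := z - 8  -- replace 1 occurrence(s) of y with (z - 8)
  => ( x - ( z - 8 ) ) == 5
stmt 2: z := z * x  -- replace 1 occurrence(s) of z with (z * x)
  => ( x - ( ( z * x ) - 8 ) ) == 5
stmt 1: x := x * y  -- replace 2 occurrence(s) of x with (x * y)
  => ( ( x * y ) - ( ( z * ( x * y ) ) - 8 ) ) == 5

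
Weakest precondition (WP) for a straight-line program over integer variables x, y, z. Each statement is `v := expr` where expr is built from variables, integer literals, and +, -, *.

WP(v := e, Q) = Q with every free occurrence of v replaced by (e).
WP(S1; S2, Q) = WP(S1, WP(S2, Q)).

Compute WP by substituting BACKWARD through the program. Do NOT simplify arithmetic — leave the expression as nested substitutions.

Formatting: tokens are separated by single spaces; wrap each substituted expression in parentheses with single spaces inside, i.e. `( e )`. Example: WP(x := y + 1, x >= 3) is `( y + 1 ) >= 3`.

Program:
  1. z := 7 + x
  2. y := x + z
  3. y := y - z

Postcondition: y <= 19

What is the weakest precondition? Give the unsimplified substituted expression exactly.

post: y <= 19
stmt 3: y := y - z  -- replace 1 occurrence(s) of y with (y - z)
  => ( y - z ) <= 19
stmt 2: y := x + z  -- replace 1 occurrence(s) of y with (x + z)
  => ( ( x + z ) - z ) <= 19
stmt 1: z := 7 + x  -- replace 2 occurrence(s) of z with (7 + x)
  => ( ( x + ( 7 + x ) ) - ( 7 + x ) ) <= 19

Answer: ( ( x + ( 7 + x ) ) - ( 7 + x ) ) <= 19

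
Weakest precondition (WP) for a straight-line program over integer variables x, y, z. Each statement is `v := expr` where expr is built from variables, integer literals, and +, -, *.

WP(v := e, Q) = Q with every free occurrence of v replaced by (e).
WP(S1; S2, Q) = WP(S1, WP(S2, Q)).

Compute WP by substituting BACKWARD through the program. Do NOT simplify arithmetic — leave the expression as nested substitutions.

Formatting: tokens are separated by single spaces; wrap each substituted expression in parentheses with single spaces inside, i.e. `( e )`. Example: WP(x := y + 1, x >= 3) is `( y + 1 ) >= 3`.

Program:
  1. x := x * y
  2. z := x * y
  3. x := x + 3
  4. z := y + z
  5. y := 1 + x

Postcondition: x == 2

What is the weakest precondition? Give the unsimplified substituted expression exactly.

Answer: ( ( x * y ) + 3 ) == 2

Derivation:
post: x == 2
stmt 5: y := 1 + x  -- replace 0 occurrence(s) of y with (1 + x)
  => x == 2
stmt 4: z := y + z  -- replace 0 occurrence(s) of z with (y + z)
  => x == 2
stmt 3: x := x + 3  -- replace 1 occurrence(s) of x with (x + 3)
  => ( x + 3 ) == 2
stmt 2: z := x * y  -- replace 0 occurrence(s) of z with (x * y)
  => ( x + 3 ) == 2
stmt 1: x := x * y  -- replace 1 occurrence(s) of x with (x * y)
  => ( ( x * y ) + 3 ) == 2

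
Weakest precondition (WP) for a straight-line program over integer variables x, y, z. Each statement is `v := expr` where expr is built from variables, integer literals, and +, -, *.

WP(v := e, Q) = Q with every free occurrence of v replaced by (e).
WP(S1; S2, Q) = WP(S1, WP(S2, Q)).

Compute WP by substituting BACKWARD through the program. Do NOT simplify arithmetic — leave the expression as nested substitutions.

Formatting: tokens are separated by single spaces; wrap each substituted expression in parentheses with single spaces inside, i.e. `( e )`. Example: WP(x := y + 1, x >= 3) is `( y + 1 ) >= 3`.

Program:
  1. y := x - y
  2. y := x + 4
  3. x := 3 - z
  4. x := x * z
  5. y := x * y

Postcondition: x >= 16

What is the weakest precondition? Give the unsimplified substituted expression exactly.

Answer: ( ( 3 - z ) * z ) >= 16

Derivation:
post: x >= 16
stmt 5: y := x * y  -- replace 0 occurrence(s) of y with (x * y)
  => x >= 16
stmt 4: x := x * z  -- replace 1 occurrence(s) of x with (x * z)
  => ( x * z ) >= 16
stmt 3: x := 3 - z  -- replace 1 occurrence(s) of x with (3 - z)
  => ( ( 3 - z ) * z ) >= 16
stmt 2: y := x + 4  -- replace 0 occurrence(s) of y with (x + 4)
  => ( ( 3 - z ) * z ) >= 16
stmt 1: y := x - y  -- replace 0 occurrence(s) of y with (x - y)
  => ( ( 3 - z ) * z ) >= 16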